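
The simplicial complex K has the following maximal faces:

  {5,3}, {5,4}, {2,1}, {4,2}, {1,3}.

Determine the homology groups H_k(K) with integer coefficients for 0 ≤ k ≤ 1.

H_0 ≅ Z,  H_1 ≅ Z.

K has 5 vertices, 5 edges.
rank ∂_0 = 0, rank ∂_1 = 4 ⇒ b_0 = 5 − 0 − 4 = 1; all invariant factors of ∂_1 are 1 so no torsion. So H_0 = Z.
rank ∂_1 = 4, rank ∂_2 = 0 ⇒ b_1 = 5 − 4 − 0 = 1. So H_1 = Z.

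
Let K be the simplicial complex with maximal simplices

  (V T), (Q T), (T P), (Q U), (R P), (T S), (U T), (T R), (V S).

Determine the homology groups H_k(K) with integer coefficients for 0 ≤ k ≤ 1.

K has 7 vertices, 9 edges.
rank ∂_0 = 0, rank ∂_1 = 6 ⇒ b_0 = 7 − 0 − 6 = 1; all invariant factors of ∂_1 are 1 so no torsion. So H_0 ≅ Z.
rank ∂_1 = 6, rank ∂_2 = 0 ⇒ b_1 = 9 − 6 − 0 = 3. So H_1 ≅ Z^3.

H_0 = Z,  H_1 = Z^3.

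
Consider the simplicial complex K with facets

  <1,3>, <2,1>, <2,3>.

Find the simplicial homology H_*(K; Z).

H_0 = Z,  H_1 = Z.

Fix the vertex order 1 < 2 < 3 and write every simplex with vertices in increasing order. Then dim K = 1 and the simplices of K are:

  0-simplices (3): [1], [2], [3]
  1-simplices (3): [1,2], [1,3], [2,3]

giving chain groups C_0 ≅ Z^3, C_1 ≅ Z^3.

The boundary map ∂_1: C_1 → C_0 is given by ∂[p,q] = [q] − [p]. For instance
  ∂[1,3] = [3] − [1].
As a 3×3 matrix over Z this has rank 2, with invariant factors (1,1).

From H_k ≅ ker(∂_k) / im(∂_{k+1}) we obtain:

  H_0: rank C_0 − rank ∂_1 = 3 − 2 = 1, and the invariant factors of ∂_1 are all 1, so H_0 ≅ Z.
  H_1: rank ker ∂_1 − rank ∂_2 = (3 − 2) − 0 = 1, and there is no ∂_2, so H_1 ≅ Z.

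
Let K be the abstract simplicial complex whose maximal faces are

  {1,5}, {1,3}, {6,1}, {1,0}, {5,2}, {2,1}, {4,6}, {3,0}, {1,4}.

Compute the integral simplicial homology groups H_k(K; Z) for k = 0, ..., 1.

H_0 ≅ Z,  H_1 ≅ Z^3.

We work with the vertex ordering 0 < 1 < 2 < 3 < 4 < 5 < 6. The simplices of K, each written with vertices in increasing order, are:

  0-simplices (7): [0], [1], [2], [3], [4], [5], [6]
  1-simplices (9): [0,1], [0,3], [1,2], [1,3], [1,4], [1,5], [1,6], [2,5], [4,6]

Hence C_0 ≅ Z^7, C_1 ≅ Z^9.

Boundary ∂_1: C_1 → C_0 sends each edge [p,q] (with p < q) to q − p.
The resulting 7×9 matrix has rank 6, and its Smith normal form has invariant factors (1,1,1,1,1,1).

Now H_k = ker ∂_k / im ∂_{k+1}, so:

  H_0: rank C_0 − rank ∂_1 = 7 − 6 = 1, and the invariant factors of ∂_1 are all 1, so H_0 ≅ Z.
  H_1: rank ker ∂_1 − rank ∂_2 = (9 − 6) − 0 = 3, and there is no ∂_2, so H_1 ≅ Z^3.

(K is a triangulation of a wedge of 3 circles.)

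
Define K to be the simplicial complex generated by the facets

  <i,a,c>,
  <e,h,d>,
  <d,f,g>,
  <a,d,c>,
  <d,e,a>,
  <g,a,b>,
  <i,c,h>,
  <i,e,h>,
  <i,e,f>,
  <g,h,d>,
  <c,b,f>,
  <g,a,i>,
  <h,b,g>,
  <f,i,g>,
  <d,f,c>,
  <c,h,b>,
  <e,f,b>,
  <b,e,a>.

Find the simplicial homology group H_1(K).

Order the vertices as a < b < c < d < e < f < g < h < i. Listing each simplex with vertices in this order, K has dimension 2 with simplices:

  0-simplices (9): a, b, c, d, e, f, g, h, i
  1-simplices (27): ab, ac, ad, ae, ag, ai, bc, be, bf, bg, bh, cd, cf, ch, ci, de, df, dg, dh, ef, eh, ei, fg, fi, gh, gi, hi
  2-simplices (18): abe, abg, acd, aci, ade, agi, bcf, bch, bef, bgh, cdf, chi, deh, dfg, dgh, efi, ehi, fgi

Hence C_0 ≅ Z^9, C_1 ≅ Z^27, C_2 ≅ Z^18.

∂_1: C_1 → C_0 sends each edge [p,q] (with p < q) to q − p.
As a 9×27 matrix over Z this has rank 8, with invariant factors (1,1,1,1,1,1,1,1).

The boundary map ∂_2: C_2 → C_1 acts by ∂[p,q,r] = [q,r] − [p,r] + [p,q]. For instance
  ∂fgi = gi − fi + fg,
  ∂ehi = hi − ei + eh.
As a 27×18 matrix over Z this has rank 17, with invariant factors (1,1,1,1,1,1,1,1,1,1,1,1,1,1,1,1,1).

From H_k ≅ ker(∂_k) / im(∂_{k+1}) we obtain:

  H_1: rank ker ∂_1 − rank ∂_2 = (27 − 8) − 17 = 2, and the invariant factors of ∂_2 are all 1, so H_1 = Z^2.

H_1 = Z^2.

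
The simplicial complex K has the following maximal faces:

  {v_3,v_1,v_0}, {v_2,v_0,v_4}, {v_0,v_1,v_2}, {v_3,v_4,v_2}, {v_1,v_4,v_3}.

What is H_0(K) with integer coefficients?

H_0 ≅ Z.

K has 5 vertices, 10 edges, 5 triangles.
rank ∂_0 = 0, rank ∂_1 = 4 ⇒ b_0 = 5 − 0 − 4 = 1; all invariant factors of ∂_1 are 1 so no torsion. So H_0 ≅ Z.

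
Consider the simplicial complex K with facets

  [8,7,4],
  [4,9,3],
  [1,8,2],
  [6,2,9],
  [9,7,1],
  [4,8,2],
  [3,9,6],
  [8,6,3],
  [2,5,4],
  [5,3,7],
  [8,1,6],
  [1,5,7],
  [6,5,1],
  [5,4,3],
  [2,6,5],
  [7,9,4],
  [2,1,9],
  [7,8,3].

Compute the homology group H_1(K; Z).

Order the vertices as 1 < 2 < 3 < 4 < 5 < 6 < 7 < 8 < 9. Listing each simplex with vertices in this order, K has dimension 2 with simplices:

  0-simplices (9): [1], [2], [3], [4], [5], [6], [7], [8], [9]
  1-simplices (27): (27 of them)
  2-simplices (18): [1,2,8], [1,2,9], [1,5,6], [1,5,7], [1,6,8], [1,7,9], [2,4,5], [2,4,8], [2,5,6], [2,6,9], [3,4,5], [3,4,9], [3,5,7], [3,6,8], [3,6,9], [3,7,8], [4,7,8], [4,7,9]

giving chain groups C_0 ≅ Z^9, C_1 ≅ Z^27, C_2 ≅ Z^18.

∂_1: C_1 → C_0 sends each edge [p,q] (with p < q) to q − p. For instance
  ∂[6,8] = [8] − [6].
The 9×27 boundary matrix has rank 8 and Smith normal form diag(1,1,1,1,1,1,1,1).

∂_2: C_2 → C_1 acts by ∂[p,q,r] = [q,r] − [p,r] + [p,q]. For instance
  ∂[1,2,9] = [2,9] − [1,9] + [1,2],
  ∂[4,7,9] = [7,9] − [4,9] + [4,7].
The 27×18 boundary matrix has rank 18 and Smith normal form diag(1,1,1,1,1,1,1,1,1,1,1,1,1,1,1,1,1,2).

From H_k ≅ ker(∂_k) / im(∂_{k+1}) we obtain:

  H_1: rank ker ∂_1 − rank ∂_2 = (27 − 8) − 18 = 1, and ∂_2 has invariant factor 2 > 1, so H_1 ≅ Z × Z/2.

H_1 ≅ Z × Z/2.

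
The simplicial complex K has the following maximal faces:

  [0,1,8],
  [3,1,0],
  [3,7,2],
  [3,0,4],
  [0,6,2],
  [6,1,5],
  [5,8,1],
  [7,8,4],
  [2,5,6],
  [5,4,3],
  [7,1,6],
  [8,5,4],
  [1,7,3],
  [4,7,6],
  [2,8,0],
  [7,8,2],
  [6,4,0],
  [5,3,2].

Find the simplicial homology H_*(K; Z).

Fix the vertex order 0 < 1 < 2 < 3 < 4 < 5 < 6 < 7 < 8 and write every simplex with vertices in increasing order. Then dim K = 2 and the simplices of K are:

  0-simplices (9): [0], [1], [2], [3], [4], [5], [6], [7], [8]
  1-simplices (27): (27 of them)
  2-simplices (18): [0,1,3], [0,1,8], [0,2,6], [0,2,8], [0,3,4], [0,4,6], [1,3,7], [1,5,6], [1,5,8], [1,6,7], [2,3,5], [2,3,7], [2,5,6], [2,7,8], [3,4,5], [4,5,8], [4,6,7], [4,7,8]

giving chain groups C_0 ≅ Z^9, C_1 ≅ Z^27, C_2 ≅ Z^18.

∂_1: C_1 → C_0 sends each edge [p,q] (with p < q) to q − p.
As a 9×27 matrix over Z this has rank 8, with invariant factors (1,1,1,1,1,1,1,1).

∂_2: C_2 → C_1 acts by ∂[p,q,r] = [q,r] − [p,r] + [p,q]. For instance
  ∂[4,7,8] = [7,8] − [4,8] + [4,7],
  ∂[0,4,6] = [4,6] − [0,6] + [0,4].
The resulting 27×18 matrix has rank 17, and its Smith normal form has invariant factors (1,1,1,1,1,1,1,1,1,1,1,1,1,1,1,1,1).

From H_k ≅ ker(∂_k) / im(∂_{k+1}) we obtain:

  H_0: rank C_0 − rank ∂_1 = 9 − 8 = 1, and the invariant factors of ∂_1 are all 1, so H_0 ≅ Z.
  H_1: rank ker ∂_1 − rank ∂_2 = (27 − 8) − 17 = 2, and the invariant factors of ∂_2 are all 1, so H_1 ≅ Z^2.
  H_2: rank ker ∂_2 − rank ∂_3 = (18 − 17) − 0 = 1, and there is no ∂_3, so H_2 ≅ Z.

H_0 ≅ Z,  H_1 ≅ Z^2,  H_2 ≅ Z.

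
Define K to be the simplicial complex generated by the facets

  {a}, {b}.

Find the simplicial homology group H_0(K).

H_0 = Z^2.

Order the vertices as a < b. Listing each simplex with vertices in this order, K has dimension 0 with simplices:

  0-simplices (2): a, b

giving chain groups C_0 ≅ Z^2.

Computing H_k = (kernel of ∂_k) / (image of ∂_{k+1}):

  H_0: rank C_0 − rank ∂_1 = 2 − 0 = 2, and there is no ∂_1, so H_0 = Z^2.

(K is a triangulation of a set of 2 points.)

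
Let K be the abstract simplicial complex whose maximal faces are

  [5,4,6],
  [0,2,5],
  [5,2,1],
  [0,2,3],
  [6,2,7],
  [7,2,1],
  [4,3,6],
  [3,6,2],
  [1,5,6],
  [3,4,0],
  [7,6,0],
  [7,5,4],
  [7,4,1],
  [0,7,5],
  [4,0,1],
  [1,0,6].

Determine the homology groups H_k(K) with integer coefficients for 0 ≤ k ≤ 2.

Order the vertices as 0 < 1 < 2 < 3 < 4 < 5 < 6 < 7. Listing each simplex with vertices in this order, K has dimension 2 with simplices:

  0-simplices (8): [0], [1], [2], [3], [4], [5], [6], [7]
  1-simplices (24): (24 of them)
  2-simplices (16): [0,1,4], [0,1,6], [0,2,3], [0,2,5], [0,3,4], [0,5,7], [0,6,7], [1,2,5], [1,2,7], [1,4,7], [1,5,6], [2,3,6], [2,6,7], [3,4,6], [4,5,6], [4,5,7]

so the chain groups are C_0 ≅ Z^8, C_1 ≅ Z^24, C_2 ≅ Z^16.

∂_1: C_1 → C_0 maps an edge to its endpoints' difference, ∂[p,q] = q − p.
As a 8×24 matrix over Z this has rank 7, with invariant factors (1,1,1,1,1,1,1).

The boundary map ∂_2: C_2 → C_1 sends each 2-simplex [p,q,r] to [q,r] − [p,r] + [p,q]. For instance
  ∂[1,2,7] = [2,7] − [1,7] + [1,2],
  ∂[0,3,4] = [3,4] − [0,4] + [0,3].
This gives a 24×16 integer matrix of rank 15; reducing to Smith normal form yields diagonal entries (1,1,1,1,1,1,1,1,1,1,1,1,1,1,1).

From H_k ≅ ker(∂_k) / im(∂_{k+1}) we obtain:

  H_0: rank C_0 − rank ∂_1 = 8 − 7 = 1, and the invariant factors of ∂_1 are all 1, so H_0 ≅ Z.
  H_1: rank ker ∂_1 − rank ∂_2 = (24 − 7) − 15 = 2, and the invariant factors of ∂_2 are all 1, so H_1 ≅ Z^2.
  H_2: rank ker ∂_2 − rank ∂_3 = (16 − 15) − 0 = 1, and there is no ∂_3, so H_2 ≅ Z.

H_0 = Z,  H_1 = Z^2,  H_2 = Z.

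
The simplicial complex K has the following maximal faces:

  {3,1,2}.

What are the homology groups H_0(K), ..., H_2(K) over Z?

H_0 = Z,  H_1 = 0,  H_2 = 0.

K has 3 vertices, 3 edges, 1 triangle.
rank ∂_0 = 0, rank ∂_1 = 2 ⇒ b_0 = 3 − 0 − 2 = 1; all invariant factors of ∂_1 are 1 so no torsion. So H_0 ≅ Z.
rank ∂_1 = 2, rank ∂_2 = 1 ⇒ b_1 = 3 − 2 − 1 = 0; all invariant factors of ∂_2 are 1 so no torsion. So H_1 ≅ 0.
rank ∂_2 = 1, rank ∂_3 = 0 ⇒ b_2 = 1 − 1 − 0 = 0. So H_2 ≅ 0.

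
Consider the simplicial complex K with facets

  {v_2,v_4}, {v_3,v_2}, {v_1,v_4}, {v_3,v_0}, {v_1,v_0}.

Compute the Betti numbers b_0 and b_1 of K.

Fix the vertex order v_0 < v_1 < v_2 < v_3 < v_4 and write every simplex with vertices in increasing order. Then dim K = 1 and the simplices of K are:

  0-simplices (5): [v_0], [v_1], [v_2], [v_3], [v_4]
  1-simplices (5): [v_0,v_1], [v_0,v_3], [v_1,v_4], [v_2,v_3], [v_2,v_4]

so the chain groups are C_0 ≅ Z^5, C_1 ≅ Z^5.

The boundary map ∂_1: C_1 → C_0 maps an edge to its endpoints' difference, ∂[p,q] = q − p. For instance
  ∂[v_2,v_3] = [v_3] − [v_2].
This gives a 5×5 integer matrix of rank 4; reducing to Smith normal form yields diagonal entries (1,1,1,1).

Reading off H_k = ker ∂_k / im ∂_{k+1}:

  H_0: rank C_0 − rank ∂_1 = 5 − 4 = 1, and the invariant factors of ∂_1 are all 1, so H_0 ≅ Z.
  H_1: rank ker ∂_1 − rank ∂_2 = (5 − 4) − 0 = 1, and there is no ∂_2, so H_1 ≅ Z.

As a check, the Euler characteristic is 5 − 5 = 0, which agrees with 1 − 1 = 0.

Hence the Betti numbers are b_0 = 1, b_1 = 1.

b_0 = 1, b_1 = 1.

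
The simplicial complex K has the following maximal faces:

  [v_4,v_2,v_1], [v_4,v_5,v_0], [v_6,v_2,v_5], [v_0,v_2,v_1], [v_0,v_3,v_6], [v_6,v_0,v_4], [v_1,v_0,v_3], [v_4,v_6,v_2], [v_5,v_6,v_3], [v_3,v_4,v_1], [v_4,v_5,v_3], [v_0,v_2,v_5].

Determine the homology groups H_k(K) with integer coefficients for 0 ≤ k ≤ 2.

We work with the vertex ordering v_0 < v_1 < v_2 < v_3 < v_4 < v_5 < v_6. The simplices of K, each written with vertices in increasing order, are:

  0-simplices (7): [v_0], [v_1], [v_2], [v_3], [v_4], [v_5], [v_6]
  1-simplices (18): (18 of them)
  2-simplices (12): (12 of them)

Hence C_0 ≅ Z^7, C_1 ≅ Z^18, C_2 ≅ Z^12.

∂_1: C_1 → C_0 maps an edge to its endpoints' difference, ∂[p,q] = q − p. For instance
  ∂[v_0,v_1] = [v_1] − [v_0].
As a 7×18 matrix over Z this has rank 6, with invariant factors (1,1,1,1,1,1).

Boundary ∂_2: C_2 → C_1 sends each 2-simplex [p,q,r] to [q,r] − [p,r] + [p,q]. For instance
  ∂[v_2,v_5,v_6] = [v_5,v_6] − [v_2,v_6] + [v_2,v_5],
  ∂[v_0,v_2,v_5] = [v_2,v_5] − [v_0,v_5] + [v_0,v_2].
This gives a 18×12 integer matrix of rank 12; reducing to Smith normal form yields diagonal entries (1,1,1,1,1,1,1,1,1,1,1,2).

Reading off H_k = ker ∂_k / im ∂_{k+1}:

  H_0: rank C_0 − rank ∂_1 = 7 − 6 = 1, and the invariant factors of ∂_1 are all 1, so H_0 = Z.
  H_1: rank ker ∂_1 − rank ∂_2 = (18 − 6) − 12 = 0, and ∂_2 has invariant factor 2 > 1, so H_1 = Z/2.
  H_2: rank ker ∂_2 − rank ∂_3 = (12 − 12) − 0 = 0, and there is no ∂_3, so H_2 = 0.

As a check, the Euler characteristic is 7 − 18 + 12 = 1, which agrees with 1 − 0 + 0 = 1.
(K is a triangulation of the real projective plane RP^2.)

H_0 = Z,  H_1 = Z/2,  H_2 = 0.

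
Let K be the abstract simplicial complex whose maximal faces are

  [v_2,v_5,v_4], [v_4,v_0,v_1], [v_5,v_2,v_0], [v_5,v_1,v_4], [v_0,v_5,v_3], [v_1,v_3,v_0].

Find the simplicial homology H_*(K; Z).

H_0 ≅ Z,  H_1 ≅ Z,  H_2 = 0.

We work with the vertex ordering v_0 < v_1 < v_2 < v_3 < v_4 < v_5. The simplices of K, each written with vertices in increasing order, are:

  0-simplices (6): [v_0], [v_1], [v_2], [v_3], [v_4], [v_5]
  1-simplices (12): [v_0,v_1], [v_0,v_2], [v_0,v_3], [v_0,v_4], [v_0,v_5], [v_1,v_3], [v_1,v_4], [v_1,v_5], [v_2,v_4], [v_2,v_5], [v_3,v_5], [v_4,v_5]
  2-simplices (6): [v_0,v_1,v_3], [v_0,v_1,v_4], [v_0,v_2,v_5], [v_0,v_3,v_5], [v_1,v_4,v_5], [v_2,v_4,v_5]

giving chain groups C_0 ≅ Z^6, C_1 ≅ Z^12, C_2 ≅ Z^6.

∂_1: C_1 → C_0 maps an edge to its endpoints' difference, ∂[p,q] = q − p.
As a 6×12 matrix over Z this has rank 5, with invariant factors (1,1,1,1,1).

∂_2: C_2 → C_1 sends each 2-simplex [p,q,r] to [q,r] − [p,r] + [p,q]. For instance
  ∂[v_0,v_1,v_3] = [v_1,v_3] − [v_0,v_3] + [v_0,v_1],
  ∂[v_2,v_4,v_5] = [v_4,v_5] − [v_2,v_5] + [v_2,v_4].
The 12×6 boundary matrix has rank 6 and Smith normal form diag(1,1,1,1,1,1).

Computing H_k = (kernel of ∂_k) / (image of ∂_{k+1}):

  H_0: rank C_0 − rank ∂_1 = 6 − 5 = 1, and the invariant factors of ∂_1 are all 1, so H_0 = Z.
  H_1: rank ker ∂_1 − rank ∂_2 = (12 − 5) − 6 = 1, and the invariant factors of ∂_2 are all 1, so H_1 = Z.
  H_2: rank ker ∂_2 − rank ∂_3 = (6 − 6) − 0 = 0, and there is no ∂_3, so H_2 = 0.

(K is a triangulation of the cylinder S^1 x I.)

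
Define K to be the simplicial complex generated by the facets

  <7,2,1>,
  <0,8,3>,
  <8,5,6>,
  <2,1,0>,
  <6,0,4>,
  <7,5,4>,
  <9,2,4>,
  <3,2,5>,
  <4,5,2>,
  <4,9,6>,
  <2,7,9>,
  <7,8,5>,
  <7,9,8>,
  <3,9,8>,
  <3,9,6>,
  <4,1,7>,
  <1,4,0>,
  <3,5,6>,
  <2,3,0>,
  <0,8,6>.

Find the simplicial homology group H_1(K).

We work with the vertex ordering 0 < 1 < 2 < 3 < 4 < 5 < 6 < 7 < 8 < 9. The simplices of K, each written with vertices in increasing order, are:

  0-simplices (10): [0], [1], [2], [3], [4], [5], [6], [7], [8], [9]
  1-simplices (30): (30 of them)
  2-simplices (20): (20 of them)

giving chain groups C_0 ≅ Z^10, C_1 ≅ Z^30, C_2 ≅ Z^20.

Boundary ∂_1: C_1 → C_0 is given by ∂[p,q] = [q] − [p]. For instance
  ∂[5,7] = [7] − [5].
The 10×30 boundary matrix has rank 9 and Smith normal form diag(1,1,1,1,1,1,1,1,1).

Boundary ∂_2: C_2 → C_1 acts by ∂[p,q,r] = [q,r] − [p,r] + [p,q]. For instance
  ∂[5,7,8] = [7,8] − [5,8] + [5,7],
  ∂[3,8,9] = [8,9] − [3,9] + [3,8].
As a 30×20 matrix over Z this has rank 20, with invariant factors (1,1,1,1,1,1,1,1,1,1,1,1,1,1,1,1,1,1,1,2).

Reading off H_k = ker ∂_k / im ∂_{k+1}:

  H_1: rank ker ∂_1 − rank ∂_2 = (30 − 9) − 20 = 1, and ∂_2 has invariant factor 2 > 1, so H_1 ≅ Z ⊕ Z/2Z.

H_1 = Z ⊕ Z/2Z.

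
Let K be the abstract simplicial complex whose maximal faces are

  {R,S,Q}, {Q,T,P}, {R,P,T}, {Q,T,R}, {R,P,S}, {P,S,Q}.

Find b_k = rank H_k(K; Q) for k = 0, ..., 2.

K has 5 vertices, 9 edges, 6 triangles.
rank ∂_0 = 0, rank ∂_1 = 4 ⇒ b_0 = 5 − 0 − 4 = 1; all invariant factors of ∂_1 are 1 so no torsion. So H_0 = Z.
rank ∂_1 = 4, rank ∂_2 = 5 ⇒ b_1 = 9 − 4 − 5 = 0; all invariant factors of ∂_2 are 1 so no torsion. So H_1 = 0.
rank ∂_2 = 5, rank ∂_3 = 0 ⇒ b_2 = 6 − 5 − 0 = 1. So H_2 = Z.

b_0 = 1, b_1 = 0, b_2 = 1.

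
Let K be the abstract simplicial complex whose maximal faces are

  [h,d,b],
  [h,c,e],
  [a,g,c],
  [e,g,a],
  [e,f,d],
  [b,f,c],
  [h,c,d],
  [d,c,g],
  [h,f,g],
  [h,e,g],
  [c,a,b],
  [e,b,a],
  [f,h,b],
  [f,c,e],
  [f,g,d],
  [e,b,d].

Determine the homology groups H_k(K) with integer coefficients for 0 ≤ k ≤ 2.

H_0 ≅ Z,  H_1 ≅ Z^2,  H_2 ≅ Z.

Order the vertices as a < b < c < d < e < f < g < h. Listing each simplex with vertices in this order, K has dimension 2 with simplices:

  0-simplices (8): a, b, c, d, e, f, g, h
  1-simplices (24): ab, ac, ae, ag, bc, bd, be, bf, bh, cd, ce, cf, cg, ch, de, df, dg, dh, ef, eg, eh, fg, fh, gh
  2-simplices (16): abc, abe, acg, aeg, bcf, bde, bdh, bfh, cdg, cdh, cef, ceh, def, dfg, egh, fgh

giving chain groups C_0 ≅ Z^8, C_1 ≅ Z^24, C_2 ≅ Z^16.

∂_1: C_1 → C_0 maps an edge to its endpoints' difference, ∂[p,q] = q − p. For instance
  ∂fg = g − f.
This gives a 8×24 integer matrix of rank 7; reducing to Smith normal form yields diagonal entries (1,1,1,1,1,1,1).

The boundary map ∂_2: C_2 → C_1 maps a triangle to the signed sum of its edges. For instance
  ∂ceh = eh − ch + ce,
  ∂bcf = cf − bf + bc.
This gives a 24×16 integer matrix of rank 15; reducing to Smith normal form yields diagonal entries (1,1,1,1,1,1,1,1,1,1,1,1,1,1,1).

Now H_k = ker ∂_k / im ∂_{k+1}, so:

  H_0: rank C_0 − rank ∂_1 = 8 − 7 = 1, and the invariant factors of ∂_1 are all 1, so H_0 = Z.
  H_1: rank ker ∂_1 − rank ∂_2 = (24 − 7) − 15 = 2, and the invariant factors of ∂_2 are all 1, so H_1 = Z^2.
  H_2: rank ker ∂_2 − rank ∂_3 = (16 − 15) − 0 = 1, and there is no ∂_3, so H_2 = Z.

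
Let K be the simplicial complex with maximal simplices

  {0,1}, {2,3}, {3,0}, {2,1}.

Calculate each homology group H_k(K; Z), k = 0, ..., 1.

H_0 ≅ Z,  H_1 ≅ Z.

Fix the vertex order 0 < 1 < 2 < 3 and write every simplex with vertices in increasing order. Then dim K = 1 and the simplices of K are:

  0-simplices (4): [0], [1], [2], [3]
  1-simplices (4): [0,1], [0,3], [1,2], [2,3]

so the chain groups are C_0 ≅ Z^4, C_1 ≅ Z^4.

Boundary ∂_1: C_1 → C_0 maps an edge to its endpoints' difference, ∂[p,q] = q − p. For instance
  ∂[0,3] = [3] − [0].
This gives a 4×4 integer matrix of rank 3; reducing to Smith normal form yields diagonal entries (1,1,1).

From H_k ≅ ker(∂_k) / im(∂_{k+1}) we obtain:

  H_0: rank C_0 − rank ∂_1 = 4 − 3 = 1, and the invariant factors of ∂_1 are all 1, so H_0 ≅ Z.
  H_1: rank ker ∂_1 − rank ∂_2 = (4 − 3) − 0 = 1, and there is no ∂_2, so H_1 ≅ Z.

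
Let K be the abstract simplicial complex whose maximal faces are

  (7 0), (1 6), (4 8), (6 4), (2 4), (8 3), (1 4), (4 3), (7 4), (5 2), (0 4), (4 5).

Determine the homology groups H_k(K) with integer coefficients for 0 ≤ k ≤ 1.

We work with the vertex ordering 0 < 1 < 2 < 3 < 4 < 5 < 6 < 7 < 8. The simplices of K, each written with vertices in increasing order, are:

  0-simplices (9): [0], [1], [2], [3], [4], [5], [6], [7], [8]
  1-simplices (12): [0,4], [0,7], [1,4], [1,6], [2,4], [2,5], [3,4], [3,8], [4,5], [4,6], [4,7], [4,8]

so the chain groups are C_0 ≅ Z^9, C_1 ≅ Z^12.

∂_1: C_1 → C_0 is given by ∂[p,q] = [q] − [p].
The 9×12 boundary matrix has rank 8 and Smith normal form diag(1,1,1,1,1,1,1,1).

From H_k ≅ ker(∂_k) / im(∂_{k+1}) we obtain:

  H_0: rank C_0 − rank ∂_1 = 9 − 8 = 1, and the invariant factors of ∂_1 are all 1, so H_0 = Z.
  H_1: rank ker ∂_1 − rank ∂_2 = (12 − 8) − 0 = 4, and there is no ∂_2, so H_1 = Z^4.

As a check, the Euler characteristic is 9 − 12 = -3, which agrees with 1 − 4 = -3.

H_0 = Z,  H_1 = Z^4.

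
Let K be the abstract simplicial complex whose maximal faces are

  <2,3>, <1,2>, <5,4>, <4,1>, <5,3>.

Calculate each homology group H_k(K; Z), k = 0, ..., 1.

H_0 ≅ Z,  H_1 ≅ Z.

We work with the vertex ordering 1 < 2 < 3 < 4 < 5. The simplices of K, each written with vertices in increasing order, are:

  0-simplices (5): [1], [2], [3], [4], [5]
  1-simplices (5): [1,2], [1,4], [2,3], [3,5], [4,5]

Hence C_0 ≅ Z^5, C_1 ≅ Z^5.

The boundary map ∂_1: C_1 → C_0 maps an edge to its endpoints' difference, ∂[p,q] = q − p. For instance
  ∂[1,2] = [2] − [1].
The 5×5 boundary matrix has rank 4 and Smith normal form diag(1,1,1,1).

Now H_k = ker ∂_k / im ∂_{k+1}, so:

  H_0: rank C_0 − rank ∂_1 = 5 − 4 = 1, and the invariant factors of ∂_1 are all 1, so H_0 = Z.
  H_1: rank ker ∂_1 − rank ∂_2 = (5 − 4) − 0 = 1, and there is no ∂_2, so H_1 = Z.

As a check, the Euler characteristic is 5 − 5 = 0, which agrees with 1 − 1 = 0.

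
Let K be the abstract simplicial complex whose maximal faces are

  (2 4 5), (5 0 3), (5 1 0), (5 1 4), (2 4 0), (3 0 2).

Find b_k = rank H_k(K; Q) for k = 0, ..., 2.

b_0 = 1, b_1 = 1, b_2 = 0.

K has 6 vertices, 12 edges, 6 triangles.
rank ∂_0 = 0, rank ∂_1 = 5 ⇒ b_0 = 6 − 0 − 5 = 1; all invariant factors of ∂_1 are 1 so no torsion. So H_0 ≅ Z.
rank ∂_1 = 5, rank ∂_2 = 6 ⇒ b_1 = 12 − 5 − 6 = 1; all invariant factors of ∂_2 are 1 so no torsion. So H_1 ≅ Z.
rank ∂_2 = 6, rank ∂_3 = 0 ⇒ b_2 = 6 − 6 − 0 = 0. So H_2 ≅ 0.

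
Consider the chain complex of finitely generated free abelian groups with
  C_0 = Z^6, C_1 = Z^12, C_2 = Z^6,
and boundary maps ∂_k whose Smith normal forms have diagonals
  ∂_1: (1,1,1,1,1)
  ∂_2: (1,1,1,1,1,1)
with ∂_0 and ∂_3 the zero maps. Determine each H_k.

H_0: b_0 = 6 − 0 − 5 = 1; torsion from ∂_1 factors > 1: none. So H_0 ≅ Z.
H_1: b_1 = 12 − 5 − 6 = 1; torsion from ∂_2 factors > 1: none. So H_1 ≅ Z.
H_2: b_2 = 6 − 6 − 0 = 0; torsion from ∂_3 factors > 1: none. So H_2 ≅ 0.

H_0 ≅ Z,  H_1 ≅ Z,  H_2 = 0.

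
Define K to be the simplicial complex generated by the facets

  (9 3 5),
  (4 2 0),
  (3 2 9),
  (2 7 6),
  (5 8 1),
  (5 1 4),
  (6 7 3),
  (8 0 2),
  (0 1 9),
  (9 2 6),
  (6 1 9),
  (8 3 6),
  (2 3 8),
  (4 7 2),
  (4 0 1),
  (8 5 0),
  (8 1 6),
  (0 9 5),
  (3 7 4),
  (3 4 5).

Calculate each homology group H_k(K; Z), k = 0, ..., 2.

H_0 ≅ Z,  H_1 ≅ Z ⊕ Z/2,  H_2 = 0.

K has 10 vertices, 30 edges, 20 triangles.
rank ∂_0 = 0, rank ∂_1 = 9 ⇒ b_0 = 10 − 0 − 9 = 1; all invariant factors of ∂_1 are 1 so no torsion. So H_0 ≅ Z.
rank ∂_1 = 9, rank ∂_2 = 20 ⇒ b_1 = 30 − 9 − 20 = 1; ∂_2 has invariant factor(s) [2] giving torsion. So H_1 ≅ Z ⊕ Z/2.
rank ∂_2 = 20, rank ∂_3 = 0 ⇒ b_2 = 20 − 20 − 0 = 0. So H_2 ≅ 0.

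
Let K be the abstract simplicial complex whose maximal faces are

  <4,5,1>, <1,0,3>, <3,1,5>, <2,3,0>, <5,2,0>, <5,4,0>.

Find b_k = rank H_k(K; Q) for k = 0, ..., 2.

Take the total order 0 < 1 < 2 < 3 < 4 < 5 on the vertex set. Then K (dimension 2) consists of the simplices:

  0-simplices (6): [0], [1], [2], [3], [4], [5]
  1-simplices (12): [0,1], [0,2], [0,3], [0,4], [0,5], [1,3], [1,4], [1,5], [2,3], [2,5], [3,5], [4,5]
  2-simplices (6): [0,1,3], [0,2,3], [0,2,5], [0,4,5], [1,3,5], [1,4,5]

Hence C_0 ≅ Z^6, C_1 ≅ Z^12, C_2 ≅ Z^6.

∂_1: C_1 → C_0 maps an edge to its endpoints' difference, ∂[p,q] = q − p. For instance
  ∂[3,5] = [5] − [3].
The 6×12 boundary matrix has rank 5 and Smith normal form diag(1,1,1,1,1).

∂_2: C_2 → C_1 sends each 2-simplex [p,q,r] to [q,r] − [p,r] + [p,q]. For instance
  ∂[0,4,5] = [4,5] − [0,5] + [0,4],
  ∂[1,4,5] = [4,5] − [1,5] + [1,4].
This gives a 12×6 integer matrix of rank 6; reducing to Smith normal form yields diagonal entries (1,1,1,1,1,1).

Computing H_k = (kernel of ∂_k) / (image of ∂_{k+1}):

  H_0: rank C_0 − rank ∂_1 = 6 − 5 = 1, and the invariant factors of ∂_1 are all 1, so H_0 ≅ Z.
  H_1: rank ker ∂_1 − rank ∂_2 = (12 − 5) − 6 = 1, and the invariant factors of ∂_2 are all 1, so H_1 ≅ Z.
  H_2: rank ker ∂_2 − rank ∂_3 = (6 − 6) − 0 = 0, and there is no ∂_3, so H_2 ≅ 0.

Hence the Betti numbers are b_0 = 1, b_1 = 1, b_2 = 0.

b_0 = 1, b_1 = 1, b_2 = 0.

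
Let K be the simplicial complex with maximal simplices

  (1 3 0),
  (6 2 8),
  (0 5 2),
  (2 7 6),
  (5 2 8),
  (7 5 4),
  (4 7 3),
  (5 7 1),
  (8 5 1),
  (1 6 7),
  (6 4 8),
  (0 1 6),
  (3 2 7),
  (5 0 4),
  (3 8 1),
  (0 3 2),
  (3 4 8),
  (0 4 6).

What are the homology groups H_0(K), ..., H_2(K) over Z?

Order the vertices as 0 < 1 < 2 < 3 < 4 < 5 < 6 < 7 < 8. Listing each simplex with vertices in this order, K has dimension 2 with simplices:

  0-simplices (9): [0], [1], [2], [3], [4], [5], [6], [7], [8]
  1-simplices (27): (27 of them)
  2-simplices (18): [0,1,3], [0,1,6], [0,2,3], [0,2,5], [0,4,5], [0,4,6], [1,3,8], [1,5,7], [1,5,8], [1,6,7], [2,3,7], [2,5,8], [2,6,7], [2,6,8], [3,4,7], [3,4,8], [4,5,7], [4,6,8]

so the chain groups are C_0 ≅ Z^9, C_1 ≅ Z^27, C_2 ≅ Z^18.

Boundary ∂_1: C_1 → C_0 sends each edge [p,q] (with p < q) to q − p. For instance
  ∂[6,7] = [7] − [6].
The 9×27 boundary matrix has rank 8 and Smith normal form diag(1,1,1,1,1,1,1,1).

The boundary map ∂_2: C_2 → C_1 sends each 2-simplex [p,q,r] to [q,r] − [p,r] + [p,q]. For instance
  ∂[1,5,7] = [5,7] − [1,7] + [1,5],
  ∂[2,6,7] = [6,7] − [2,7] + [2,6].
As a 27×18 matrix over Z this has rank 17, with invariant factors (1,1,1,1,1,1,1,1,1,1,1,1,1,1,1,1,1).

Reading off H_k = ker ∂_k / im ∂_{k+1}:

  H_0: rank C_0 − rank ∂_1 = 9 − 8 = 1, and the invariant factors of ∂_1 are all 1, so H_0 = Z.
  H_1: rank ker ∂_1 − rank ∂_2 = (27 − 8) − 17 = 2, and the invariant factors of ∂_2 are all 1, so H_1 = Z^2.
  H_2: rank ker ∂_2 − rank ∂_3 = (18 − 17) − 0 = 1, and there is no ∂_3, so H_2 = Z.

As a check, the Euler characteristic is 9 − 27 + 18 = 0, which agrees with 1 − 2 + 1 = 0.

H_0 = Z,  H_1 = Z^2,  H_2 = Z.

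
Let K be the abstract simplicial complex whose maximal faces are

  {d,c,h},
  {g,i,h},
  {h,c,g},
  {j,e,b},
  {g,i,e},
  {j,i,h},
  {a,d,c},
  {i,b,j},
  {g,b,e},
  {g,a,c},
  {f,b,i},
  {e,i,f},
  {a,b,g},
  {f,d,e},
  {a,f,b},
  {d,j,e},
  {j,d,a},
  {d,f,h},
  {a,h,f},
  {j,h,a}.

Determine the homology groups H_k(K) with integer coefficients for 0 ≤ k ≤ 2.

Fix the vertex order a < b < c < d < e < f < g < h < i < j and write every simplex with vertices in increasing order. Then dim K = 2 and the simplices of K are:

  0-simplices (10): a, b, c, d, e, f, g, h, i, j
  1-simplices (30): ab, ac, ad, af, ag, ah, aj, be, bf, bg, bi, bj, cd, cg, ch, de, df, dh, dj, ef, eg, ei, ej, fh, fi, gh, gi, hi, hj, ij
  2-simplices (20): abf, abg, acd, acg, adj, afh, ahj, beg, bej, bfi, bij, cdh, cgh, def, dej, dfh, efi, egi, ghi, hij

Hence C_0 ≅ Z^10, C_1 ≅ Z^30, C_2 ≅ Z^20.

Boundary ∂_1: C_1 → C_0 maps an edge to its endpoints' difference, ∂[p,q] = q − p.
The 10×30 boundary matrix has rank 9 and Smith normal form diag(1,1,1,1,1,1,1,1,1).

Boundary ∂_2: C_2 → C_1 sends each 2-simplex [p,q,r] to [q,r] − [p,r] + [p,q]. For instance
  ∂abg = bg − ag + ab,
  ∂cgh = gh − ch + cg.
The 30×20 boundary matrix has rank 20 and Smith normal form diag(1,1,1,1,1,1,1,1,1,1,1,1,1,1,1,1,1,1,1,2).

From H_k ≅ ker(∂_k) / im(∂_{k+1}) we obtain:

  H_0: rank C_0 − rank ∂_1 = 10 − 9 = 1, and the invariant factors of ∂_1 are all 1, so H_0 ≅ Z.
  H_1: rank ker ∂_1 − rank ∂_2 = (30 − 9) − 20 = 1, and ∂_2 has invariant factor 2 > 1, so H_1 ≅ Z ⊕ Z/2.
  H_2: rank ker ∂_2 − rank ∂_3 = (20 − 20) − 0 = 0, and there is no ∂_3, so H_2 ≅ 0.

As a check, the Euler characteristic is 10 − 30 + 20 = 0, which agrees with 1 − 1 + 0 = 0.

H_0 ≅ Z,  H_1 ≅ Z ⊕ Z/2,  H_2 = 0.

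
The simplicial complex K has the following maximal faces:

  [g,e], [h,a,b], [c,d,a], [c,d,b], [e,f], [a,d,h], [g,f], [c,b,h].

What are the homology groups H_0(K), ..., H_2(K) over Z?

K has 8 vertices, 13 edges, 5 triangles.
rank ∂_0 = 0, rank ∂_1 = 6 ⇒ b_0 = 8 − 0 − 6 = 2; all invariant factors of ∂_1 are 1 so no torsion. So H_0 = Z^2.
rank ∂_1 = 6, rank ∂_2 = 5 ⇒ b_1 = 13 − 6 − 5 = 2; all invariant factors of ∂_2 are 1 so no torsion. So H_1 = Z^2.
rank ∂_2 = 5, rank ∂_3 = 0 ⇒ b_2 = 5 − 5 − 0 = 0. So H_2 = 0.

H_0 ≅ Z^2,  H_1 ≅ Z^2,  H_2 = 0.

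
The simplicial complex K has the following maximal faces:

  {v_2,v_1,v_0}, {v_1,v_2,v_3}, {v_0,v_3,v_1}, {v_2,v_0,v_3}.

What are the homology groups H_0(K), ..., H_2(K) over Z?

Order the vertices as v_0 < v_1 < v_2 < v_3. Listing each simplex with vertices in this order, K has dimension 2 with simplices:

  0-simplices (4): [v_0], [v_1], [v_2], [v_3]
  1-simplices (6): [v_0,v_1], [v_0,v_2], [v_0,v_3], [v_1,v_2], [v_1,v_3], [v_2,v_3]
  2-simplices (4): [v_0,v_1,v_2], [v_0,v_1,v_3], [v_0,v_2,v_3], [v_1,v_2,v_3]

giving chain groups C_0 ≅ Z^4, C_1 ≅ Z^6, C_2 ≅ Z^4.

∂_1: C_1 → C_0 is given by ∂[p,q] = [q] − [p]. For instance
  ∂[v_2,v_3] = [v_3] − [v_2].
As a 4×6 matrix over Z this has rank 3, with invariant factors (1,1,1).

Boundary ∂_2: C_2 → C_1 sends each 2-simplex [p,q,r] to [q,r] − [p,r] + [p,q]. For instance
  ∂[v_0,v_1,v_2] = [v_1,v_2] − [v_0,v_2] + [v_0,v_1],
  ∂[v_1,v_2,v_3] = [v_2,v_3] − [v_1,v_3] + [v_1,v_2].
As a 6×4 matrix over Z this has rank 3, with invariant factors (1,1,1).

From H_k ≅ ker(∂_k) / im(∂_{k+1}) we obtain:

  H_0: rank C_0 − rank ∂_1 = 4 − 3 = 1, and the invariant factors of ∂_1 are all 1, so H_0 ≅ Z.
  H_1: rank ker ∂_1 − rank ∂_2 = (6 − 3) − 3 = 0, and the invariant factors of ∂_2 are all 1, so H_1 ≅ 0.
  H_2: rank ker ∂_2 − rank ∂_3 = (4 − 3) − 0 = 1, and there is no ∂_3, so H_2 ≅ Z.

As a check, the Euler characteristic is 4 − 6 + 4 = 2, which agrees with 1 − 0 + 1 = 2.
(K is a triangulation of the 2-sphere S^2.)

H_0 ≅ Z,  H_1 = 0,  H_2 ≅ Z.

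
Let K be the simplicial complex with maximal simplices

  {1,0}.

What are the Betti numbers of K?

K has 2 vertices, 1 edge.
rank ∂_0 = 0, rank ∂_1 = 1 ⇒ b_0 = 2 − 0 − 1 = 1; all invariant factors of ∂_1 are 1 so no torsion. So H_0 ≅ Z.
rank ∂_1 = 1, rank ∂_2 = 0 ⇒ b_1 = 1 − 1 − 0 = 0. So H_1 ≅ 0.

b_0 = 1, b_1 = 0.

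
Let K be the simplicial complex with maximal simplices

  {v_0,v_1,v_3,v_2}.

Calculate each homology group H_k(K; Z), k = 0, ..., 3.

H_0 = Z,  H_1 = 0,  H_2 = 0,  H_3 = 0.

Order the vertices as v_0 < v_1 < v_2 < v_3. Listing each simplex with vertices in this order, K has dimension 3 with simplices:

  0-simplices (4): [v_0], [v_1], [v_2], [v_3]
  1-simplices (6): [v_0,v_1], [v_0,v_2], [v_0,v_3], [v_1,v_2], [v_1,v_3], [v_2,v_3]
  2-simplices (4): [v_0,v_1,v_2], [v_0,v_1,v_3], [v_0,v_2,v_3], [v_1,v_2,v_3]
  3-simplices (1): [v_0,v_1,v_2,v_3]

Hence C_0 ≅ Z^4, C_1 ≅ Z^6, C_2 ≅ Z^4, C_3 ≅ Z^1.

Boundary ∂_1: C_1 → C_0 is given by ∂[p,q] = [q] − [p]. For instance
  ∂[v_1,v_3] = [v_3] − [v_1].
This gives a 4×6 integer matrix of rank 3; reducing to Smith normal form yields diagonal entries (1,1,1).

Boundary ∂_2: C_2 → C_1 acts by ∂[p,q,r] = [q,r] − [p,r] + [p,q]. For instance
  ∂[v_0,v_2,v_3] = [v_2,v_3] − [v_0,v_3] + [v_0,v_2],
  ∂[v_0,v_1,v_3] = [v_1,v_3] − [v_0,v_3] + [v_0,v_1].
The 6×4 boundary matrix has rank 3 and Smith normal form diag(1,1,1).

The boundary map ∂_3: C_3 → C_2 sends each 3-simplex σ to the alternating sum Σ_i (−1)^i (σ with its i-th vertex removed). For instance
  ∂[v_0,v_1,v_2,v_3] = [v_1,v_2,v_3] − [v_0,v_2,v_3] + [v_0,v_1,v_3] − [v_0,v_1,v_2].
The 4×1 boundary matrix has rank 1 and Smith normal form diag(1).

Now H_k = ker ∂_k / im ∂_{k+1}, so:

  H_0: rank C_0 − rank ∂_1 = 4 − 3 = 1, and the invariant factors of ∂_1 are all 1, so H_0 = Z.
  H_1: rank ker ∂_1 − rank ∂_2 = (6 − 3) − 3 = 0, and the invariant factors of ∂_2 are all 1, so H_1 = 0.
  H_2: rank ker ∂_2 − rank ∂_3 = (4 − 3) − 1 = 0, and the invariant factors of ∂_3 are all 1, so H_2 = 0.
  H_3: rank ker ∂_3 − rank ∂_4 = (1 − 1) − 0 = 0, and there is no ∂_4, so H_3 = 0.

(K is a triangulation of the 3-simplex.)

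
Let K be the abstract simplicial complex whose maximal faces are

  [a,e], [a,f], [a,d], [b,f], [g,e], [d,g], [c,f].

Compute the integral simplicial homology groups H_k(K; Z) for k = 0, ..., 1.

Order the vertices as a < b < c < d < e < f < g. Listing each simplex with vertices in this order, K has dimension 1 with simplices:

  0-simplices (7): a, b, c, d, e, f, g
  1-simplices (7): ad, ae, af, bf, cf, dg, eg

so the chain groups are C_0 ≅ Z^7, C_1 ≅ Z^7.

The boundary map ∂_1: C_1 → C_0 is given by ∂[p,q] = [q] − [p]. For instance
  ∂eg = g − e.
The resulting 7×7 matrix has rank 6, and its Smith normal form has invariant factors (1,1,1,1,1,1).

Now H_k = ker ∂_k / im ∂_{k+1}, so:

  H_0: rank C_0 − rank ∂_1 = 7 − 6 = 1, and the invariant factors of ∂_1 are all 1, so H_0 = Z.
  H_1: rank ker ∂_1 − rank ∂_2 = (7 − 6) − 0 = 1, and there is no ∂_2, so H_1 = Z.

H_0 ≅ Z,  H_1 ≅ Z.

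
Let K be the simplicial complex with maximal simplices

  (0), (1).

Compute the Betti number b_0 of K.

b_0 = 2.

We work with the vertex ordering 0 < 1. The simplices of K, each written with vertices in increasing order, are:

  0-simplices (2): [0], [1]

Hence C_0 ≅ Z^2.

Now H_k = ker ∂_k / im ∂_{k+1}, so:

  H_0: rank C_0 − rank ∂_1 = 2 − 0 = 2, and there is no ∂_1, so H_0 ≅ Z^2.

(K is a triangulation of a set of 2 points.)

Hence the Betti numbers are b_0 = 2.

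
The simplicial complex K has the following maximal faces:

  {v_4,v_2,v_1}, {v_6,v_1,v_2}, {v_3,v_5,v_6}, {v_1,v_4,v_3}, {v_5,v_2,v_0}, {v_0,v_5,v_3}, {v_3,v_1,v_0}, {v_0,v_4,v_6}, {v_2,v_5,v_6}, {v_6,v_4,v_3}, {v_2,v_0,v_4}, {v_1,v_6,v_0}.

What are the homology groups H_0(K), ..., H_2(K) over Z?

H_0 = Z,  H_1 = Z/2Z,  H_2 = 0.

Fix the vertex order v_0 < v_1 < v_2 < v_3 < v_4 < v_5 < v_6 and write every simplex with vertices in increasing order. Then dim K = 2 and the simplices of K are:

  0-simplices (7): [v_0], [v_1], [v_2], [v_3], [v_4], [v_5], [v_6]
  1-simplices (18): (18 of them)
  2-simplices (12): (12 of them)

so the chain groups are C_0 ≅ Z^7, C_1 ≅ Z^18, C_2 ≅ Z^12.

Boundary ∂_1: C_1 → C_0 is given by ∂[p,q] = [q] − [p].
The resulting 7×18 matrix has rank 6, and its Smith normal form has invariant factors (1,1,1,1,1,1).

∂_2: C_2 → C_1 sends each 2-simplex [p,q,r] to [q,r] − [p,r] + [p,q]. For instance
  ∂[v_3,v_5,v_6] = [v_5,v_6] − [v_3,v_6] + [v_3,v_5],
  ∂[v_0,v_1,v_3] = [v_1,v_3] − [v_0,v_3] + [v_0,v_1].
The 18×12 boundary matrix has rank 12 and Smith normal form diag(1,1,1,1,1,1,1,1,1,1,1,2).

Now H_k = ker ∂_k / im ∂_{k+1}, so:

  H_0: rank C_0 − rank ∂_1 = 7 − 6 = 1, and the invariant factors of ∂_1 are all 1, so H_0 ≅ Z.
  H_1: rank ker ∂_1 − rank ∂_2 = (18 − 6) − 12 = 0, and ∂_2 has invariant factor 2 > 1, so H_1 ≅ Z/2Z.
  H_2: rank ker ∂_2 − rank ∂_3 = (12 − 12) − 0 = 0, and there is no ∂_3, so H_2 ≅ 0.

As a check, the Euler characteristic is 7 − 18 + 12 = 1, which agrees with 1 − 0 + 0 = 1.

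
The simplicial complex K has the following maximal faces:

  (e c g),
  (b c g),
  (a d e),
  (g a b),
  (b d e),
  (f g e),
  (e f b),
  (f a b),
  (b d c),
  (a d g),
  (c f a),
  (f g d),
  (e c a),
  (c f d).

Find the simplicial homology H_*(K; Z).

H_0 = Z,  H_1 = Z^2,  H_2 = Z.

We work with the vertex ordering a < b < c < d < e < f < g. The simplices of K, each written with vertices in increasing order, are:

  0-simplices (7): a, b, c, d, e, f, g
  1-simplices (21): ab, ac, ad, ae, af, ag, bc, bd, be, bf, bg, cd, ce, cf, cg, de, df, dg, ef, eg, fg
  2-simplices (14): abf, abg, ace, acf, ade, adg, bcd, bcg, bde, bef, cdf, ceg, dfg, efg

Hence C_0 ≅ Z^7, C_1 ≅ Z^21, C_2 ≅ Z^14.

Boundary ∂_1: C_1 → C_0 maps an edge to its endpoints' difference, ∂[p,q] = q − p.
The 7×21 boundary matrix has rank 6 and Smith normal form diag(1,1,1,1,1,1).

∂_2: C_2 → C_1 acts by ∂[p,q,r] = [q,r] − [p,r] + [p,q]. For instance
  ∂acf = cf − af + ac,
  ∂bcg = cg − bg + bc.
The 21×14 boundary matrix has rank 13 and Smith normal form diag(1,1,1,1,1,1,1,1,1,1,1,1,1).

Reading off H_k = ker ∂_k / im ∂_{k+1}:

  H_0: rank C_0 − rank ∂_1 = 7 − 6 = 1, and the invariant factors of ∂_1 are all 1, so H_0 = Z.
  H_1: rank ker ∂_1 − rank ∂_2 = (21 − 6) − 13 = 2, and the invariant factors of ∂_2 are all 1, so H_1 = Z^2.
  H_2: rank ker ∂_2 − rank ∂_3 = (14 − 13) − 0 = 1, and there is no ∂_3, so H_2 = Z.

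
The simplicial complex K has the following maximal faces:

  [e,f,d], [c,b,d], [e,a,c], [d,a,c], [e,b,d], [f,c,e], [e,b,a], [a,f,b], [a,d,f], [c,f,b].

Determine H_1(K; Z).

H_1 = Z/2.

Order the vertices as a < b < c < d < e < f. Listing each simplex with vertices in this order, K has dimension 2 with simplices:

  0-simplices (6): a, b, c, d, e, f
  1-simplices (15): ab, ac, ad, ae, af, bc, bd, be, bf, cd, ce, cf, de, df, ef
  2-simplices (10): abe, abf, acd, ace, adf, bcd, bcf, bde, cef, def

Hence C_0 ≅ Z^6, C_1 ≅ Z^15, C_2 ≅ Z^10.

Boundary ∂_1: C_1 → C_0 sends each edge [p,q] (with p < q) to q − p. For instance
  ∂bd = d − b.
The resulting 6×15 matrix has rank 5, and its Smith normal form has invariant factors (1,1,1,1,1).

∂_2: C_2 → C_1 sends each 2-simplex [p,q,r] to [q,r] − [p,r] + [p,q]. For instance
  ∂bcd = cd − bd + bc,
  ∂bde = de − be + bd.
As a 15×10 matrix over Z this has rank 10, with invariant factors (1,1,1,1,1,1,1,1,1,2).

Computing H_k = (kernel of ∂_k) / (image of ∂_{k+1}):

  H_1: rank ker ∂_1 − rank ∂_2 = (15 − 5) − 10 = 0, and ∂_2 has invariant factor 2 > 1, so H_1 = Z/2.

(K is a triangulation of the real projective plane RP^2.)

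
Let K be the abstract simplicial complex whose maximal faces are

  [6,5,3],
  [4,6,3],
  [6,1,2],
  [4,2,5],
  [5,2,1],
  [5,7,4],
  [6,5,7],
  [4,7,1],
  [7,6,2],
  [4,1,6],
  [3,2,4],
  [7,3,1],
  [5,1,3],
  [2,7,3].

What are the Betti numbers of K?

Take the total order 1 < 2 < 3 < 4 < 5 < 6 < 7 on the vertex set. Then K (dimension 2) consists of the simplices:

  0-simplices (7): [1], [2], [3], [4], [5], [6], [7]
  1-simplices (21): [1,2], [1,3], [1,4], [1,5], [1,6], [1,7], [2,3], [2,4], [2,5], [2,6], [2,7], [3,4], [3,5], [3,6], [3,7], [4,5], [4,6], [4,7], [5,6], [5,7], [6,7]
  2-simplices (14): [1,2,5], [1,2,6], [1,3,5], [1,3,7], [1,4,6], [1,4,7], [2,3,4], [2,3,7], [2,4,5], [2,6,7], [3,4,6], [3,5,6], [4,5,7], [5,6,7]

giving chain groups C_0 ≅ Z^7, C_1 ≅ Z^21, C_2 ≅ Z^14.

The boundary map ∂_1: C_1 → C_0 is given by ∂[p,q] = [q] − [p]. For instance
  ∂[2,5] = [5] − [2].
This gives a 7×21 integer matrix of rank 6; reducing to Smith normal form yields diagonal entries (1,1,1,1,1,1).

Boundary ∂_2: C_2 → C_1 acts by ∂[p,q,r] = [q,r] − [p,r] + [p,q]. For instance
  ∂[3,5,6] = [5,6] − [3,6] + [3,5],
  ∂[4,5,7] = [5,7] − [4,7] + [4,5].
The resulting 21×14 matrix has rank 13, and its Smith normal form has invariant factors (1,1,1,1,1,1,1,1,1,1,1,1,1).

From H_k ≅ ker(∂_k) / im(∂_{k+1}) we obtain:

  H_0: rank C_0 − rank ∂_1 = 7 − 6 = 1, and the invariant factors of ∂_1 are all 1, so H_0 = Z.
  H_1: rank ker ∂_1 − rank ∂_2 = (21 − 6) − 13 = 2, and the invariant factors of ∂_2 are all 1, so H_1 = Z^2.
  H_2: rank ker ∂_2 − rank ∂_3 = (14 − 13) − 0 = 1, and there is no ∂_3, so H_2 = Z.

As a check, the Euler characteristic is 7 − 21 + 14 = 0, which agrees with 1 − 2 + 1 = 0.

Hence the Betti numbers are b_0 = 1, b_1 = 2, b_2 = 1.

b_0 = 1, b_1 = 2, b_2 = 1.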